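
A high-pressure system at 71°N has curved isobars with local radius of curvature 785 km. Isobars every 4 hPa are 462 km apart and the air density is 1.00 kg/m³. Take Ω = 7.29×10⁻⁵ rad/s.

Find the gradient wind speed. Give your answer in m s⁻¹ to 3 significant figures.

Coriolis parameter at 71°N:
f = 2Ω sin φ = 2 × 7.29×10⁻⁵ × sin 71° = 1.38×10⁻⁴ s⁻¹
Pressure gradient: |∂P/∂n| = 400 Pa / 462000 m = 8.66×10⁻⁴ Pa/m
Geostrophic speed: V_g = |∂P/∂n|/(fρ) = 8.66×10⁻⁴/(1.38×10⁻⁴ × 1.00) = 6.28 m/s
Around a high, pressure-gradient force acts outward with centrifugal, so Coriolis balances both:
fV = (1/ρ)|∂P/∂n| + V²/R  →  V² − fR·V + fR·V_g = 0
With fR = 1.38×10⁻⁴ × 785×10³ m = 108 m/s:
V = [fR − √((fR)² − 4 fR V_g)]/2 = [108 − √(108² − 4×108×6.28)]/2 = 6.69 m/s
Supergeostrophic (V > V_g = 6.28 m/s), as expected around a high.

6.69 m s⁻¹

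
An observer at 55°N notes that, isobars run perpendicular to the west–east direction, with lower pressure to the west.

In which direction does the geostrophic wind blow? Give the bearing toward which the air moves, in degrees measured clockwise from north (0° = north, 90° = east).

The pressure-gradient force points toward the west (bearing 270°).
Geostrophic balance: in the Northern Hemisphere the Coriolis force deflects motion to the right, so the geostrophic wind blows 90° to the right of the pressure-gradient force (low pressure on the left).
Rotating 270° by 90° clockwise gives 000° — the wind blows toward the north.

000°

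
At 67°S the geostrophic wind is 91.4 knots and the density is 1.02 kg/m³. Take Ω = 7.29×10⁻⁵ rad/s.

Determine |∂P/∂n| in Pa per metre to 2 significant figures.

6.4×10⁻³ Pa/m

Coriolis parameter at 67°S:
f = 2Ω sin φ = 2 × 7.29×10⁻⁵ × sin 67° = 1.34×10⁻⁴ s⁻¹
Wind speed in SI: 91.4 knots = 47.0 m/s
Geostrophic balance rearranged: |∂P/∂n| = f ρ V_g
|∂P/∂n| = 1.34×10⁻⁴ × 1.02 × 47.0 = 6.44×10⁻³ Pa/m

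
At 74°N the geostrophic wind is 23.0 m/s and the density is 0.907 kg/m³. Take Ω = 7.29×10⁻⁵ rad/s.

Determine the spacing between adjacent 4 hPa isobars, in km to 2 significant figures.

140 km

Coriolis parameter at 74°N:
f = 2Ω sin φ = 2 × 7.29×10⁻⁵ × sin 74° = 1.40×10⁻⁴ s⁻¹
Geostrophic balance rearranged: |∂P/∂n| = f ρ V_g
|∂P/∂n| = 1.40×10⁻⁴ × 0.907 × 23.0 = 2.92×10⁻³ Pa/m
Isobar spacing: Δn = ΔP/|∂P/∂n| = 400 Pa / 2.92×10⁻³ Pa/m = 136812 m ≈ 140 km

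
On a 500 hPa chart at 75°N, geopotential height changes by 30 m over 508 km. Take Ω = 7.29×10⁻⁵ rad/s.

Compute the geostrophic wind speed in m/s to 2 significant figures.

Coriolis parameter at 75°N:
f = 2Ω sin φ = 2 × 7.29×10⁻⁵ × sin 75° = 1.41×10⁻⁴ s⁻¹
Height gradient: |∂Z/∂n| = 30 m / 508000 m = 5.91×10⁻⁵
On a pressure surface, geostrophic balance gives V_g = (g/f)|∂Z/∂n|:
V_g = 9.81 × 5.91×10⁻⁵ / 1.41×10⁻⁴ = 4.11 m/s

4.1 m/s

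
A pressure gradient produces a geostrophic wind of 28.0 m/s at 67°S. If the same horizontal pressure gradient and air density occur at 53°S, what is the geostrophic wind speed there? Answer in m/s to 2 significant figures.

32 m/s

With the same pressure gradient and density, V_g ∝ 1/f ∝ 1/sin φ.
V₂ = V₁ · sin φ₁ / sin φ₂ = 28.0 × sin 67° / sin 53°
V₂ = 28.0 × 0.9205/0.7986 = 32 m/s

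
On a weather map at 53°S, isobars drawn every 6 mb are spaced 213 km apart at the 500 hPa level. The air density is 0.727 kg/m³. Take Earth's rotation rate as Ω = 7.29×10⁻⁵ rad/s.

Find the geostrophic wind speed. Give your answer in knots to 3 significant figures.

Coriolis parameter at 53°S:
f = 2Ω sin φ = 2 × 7.29×10⁻⁵ × sin 53° = 1.16×10⁻⁴ s⁻¹
Pressure gradient: |∂P/∂n| = 600 Pa / 213000 m = 2.82×10⁻³ Pa/m
Geostrophic balance (pressure-gradient force = Coriolis force):
V_g = (1/(fρ)) |∂P/∂n| = 2.82×10⁻³ / (1.16×10⁻⁴ × 0.727) = 33.3 m/s
Converting: 33.3 m/s × 1.944 = 64.7 knots

64.7 knots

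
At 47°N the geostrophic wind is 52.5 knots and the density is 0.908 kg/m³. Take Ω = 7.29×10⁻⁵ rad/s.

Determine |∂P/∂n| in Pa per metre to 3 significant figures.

2.61×10⁻³ Pa/m

Coriolis parameter at 47°N:
f = 2Ω sin φ = 2 × 7.29×10⁻⁵ × sin 47° = 1.07×10⁻⁴ s⁻¹
Wind speed in SI: 52.5 knots = 27.0 m/s
Geostrophic balance rearranged: |∂P/∂n| = f ρ V_g
|∂P/∂n| = 1.07×10⁻⁴ × 0.908 × 27.0 = 2.61×10⁻³ Pa/m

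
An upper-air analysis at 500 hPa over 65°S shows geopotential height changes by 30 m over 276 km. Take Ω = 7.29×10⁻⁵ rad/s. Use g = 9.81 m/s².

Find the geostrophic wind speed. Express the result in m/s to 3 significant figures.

Coriolis parameter at 65°S:
f = 2Ω sin φ = 2 × 7.29×10⁻⁵ × sin 65° = 1.32×10⁻⁴ s⁻¹
Height gradient: |∂Z/∂n| = 30 m / 276000 m = 1.09×10⁻⁴
On a pressure surface, geostrophic balance gives V_g = (g/f)|∂Z/∂n|:
V_g = 9.81 × 1.09×10⁻⁴ / 1.32×10⁻⁴ = 8.07 m/s

8.07 m/s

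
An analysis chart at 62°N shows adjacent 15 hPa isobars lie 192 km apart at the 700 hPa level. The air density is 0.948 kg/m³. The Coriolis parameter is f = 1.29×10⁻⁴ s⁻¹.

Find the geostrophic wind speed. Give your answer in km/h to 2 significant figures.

Pressure gradient: |∂P/∂n| = 1500 Pa / 192000 m = 7.81×10⁻³ Pa/m
Geostrophic balance (pressure-gradient force = Coriolis force):
V_g = (1/(fρ)) |∂P/∂n| = 7.81×10⁻³ / (1.29×10⁻⁴ × 0.948) = 63.9 m/s
Converting: 63.9 m/s × 3.6 = 230 km/h

230 km/h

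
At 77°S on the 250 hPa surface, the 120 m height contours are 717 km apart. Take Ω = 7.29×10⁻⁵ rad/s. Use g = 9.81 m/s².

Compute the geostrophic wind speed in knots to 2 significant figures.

Coriolis parameter at 77°S:
f = 2Ω sin φ = 2 × 7.29×10⁻⁵ × sin 77° = 1.42×10⁻⁴ s⁻¹
Height gradient: |∂Z/∂n| = 120 m / 717000 m = 1.67×10⁻⁴
On a pressure surface, geostrophic balance gives V_g = (g/f)|∂Z/∂n|:
V_g = 9.81 × 1.67×10⁻⁴ / 1.42×10⁻⁴ = 11.6 m/s
Converting: 11.6 m/s × 1.944 = 22 knots

22 knots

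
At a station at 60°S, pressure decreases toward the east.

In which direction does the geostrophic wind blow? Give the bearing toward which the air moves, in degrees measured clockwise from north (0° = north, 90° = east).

The pressure-gradient force points toward the east (bearing 090°).
Geostrophic balance: in the Southern Hemisphere the Coriolis force deflects motion to the left, so the geostrophic wind blows 90° to the left of the pressure-gradient force (low pressure on the right).
Rotating 090° by 90° counterclockwise gives 000° — the wind blows toward the north.

000°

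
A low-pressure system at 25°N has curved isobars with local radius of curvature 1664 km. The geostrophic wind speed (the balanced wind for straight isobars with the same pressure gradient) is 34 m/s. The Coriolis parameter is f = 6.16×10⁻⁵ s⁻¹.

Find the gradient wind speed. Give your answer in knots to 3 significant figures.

Around a low, centrifugal force acts outward with Coriolis, so pressure-gradient force balances both:
(1/ρ)|∂P/∂n| = fV + V²/R  →  V² + fR·V − fR·V_g = 0
With fR = 6.16×10⁻⁵ × 1664×10³ m = 103 m/s:
V = [−fR + √((fR)² + 4 fR V_g)]/2 = [−103 + √(103² + 4×103×34)]/2 = 26.9 m/s
Subgeostrophic (V < V_g = 34 m/s), as expected around a low.
Converting: 26.9 m/s × 1.944 = 52.3 knots

52.3 knots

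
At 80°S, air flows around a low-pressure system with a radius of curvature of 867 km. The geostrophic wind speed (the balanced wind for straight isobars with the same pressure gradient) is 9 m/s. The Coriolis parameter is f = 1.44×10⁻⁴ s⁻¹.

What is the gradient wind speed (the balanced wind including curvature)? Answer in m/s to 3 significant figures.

8.43 m/s

Around a low, centrifugal force acts outward with Coriolis, so pressure-gradient force balances both:
(1/ρ)|∂P/∂n| = fV + V²/R  →  V² + fR·V − fR·V_g = 0
With fR = 1.44×10⁻⁴ × 867×10³ m = 125 m/s:
V = [−fR + √((fR)² + 4 fR V_g)]/2 = [−125 + √(125² + 4×125×9)]/2 = 8.43 m/s
Subgeostrophic (V < V_g = 9 m/s), as expected around a low.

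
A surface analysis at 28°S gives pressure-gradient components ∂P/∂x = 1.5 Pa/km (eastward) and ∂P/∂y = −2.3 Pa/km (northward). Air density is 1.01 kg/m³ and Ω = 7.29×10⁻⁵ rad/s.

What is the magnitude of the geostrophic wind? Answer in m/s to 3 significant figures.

39.7 m/s

Coriolis parameter at 28°S:
f = 2Ω sin φ = 2 × 7.29×10⁻⁵ × sin 28° = 6.84×10⁻⁵ s⁻¹
In the Southern Hemisphere f is negative: f = −6.84×10⁻⁵ s⁻¹.
Component geostrophic relations (x east, y north):
u_g = −(1/(fρ)) ∂P/∂y,  v_g = (1/(fρ)) ∂P/∂x
u_g = −(−2.3×10⁻³)/(−6.84×10⁻⁵ × 1.01) = −33.3 m/s;  v_g = (1.5×10⁻³)/(−6.84×10⁻⁵ × 1.01) = −21.7 m/s
|V_g| = √(u_g² + v_g²) = 39.7 m/s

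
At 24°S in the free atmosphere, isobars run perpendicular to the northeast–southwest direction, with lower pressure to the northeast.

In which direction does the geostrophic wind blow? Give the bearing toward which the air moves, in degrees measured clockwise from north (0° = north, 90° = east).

The pressure-gradient force points toward the northeast (bearing 045°).
Geostrophic balance: in the Southern Hemisphere the Coriolis force deflects motion to the left, so the geostrophic wind blows 90° to the left of the pressure-gradient force (low pressure on the right).
Rotating 045° by 90° counterclockwise gives 315° — the wind blows toward the northwest.

315°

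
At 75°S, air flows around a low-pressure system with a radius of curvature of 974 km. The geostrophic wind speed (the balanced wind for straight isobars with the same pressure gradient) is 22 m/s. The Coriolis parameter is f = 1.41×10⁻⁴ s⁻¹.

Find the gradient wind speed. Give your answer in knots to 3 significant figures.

37.5 knots

Around a low, centrifugal force acts outward with Coriolis, so pressure-gradient force balances both:
(1/ρ)|∂P/∂n| = fV + V²/R  →  V² + fR·V − fR·V_g = 0
With fR = 1.41×10⁻⁴ × 974×10³ m = 137 m/s:
V = [−fR + √((fR)² + 4 fR V_g)]/2 = [−137 + √(137² + 4×137×22)]/2 = 19.3 m/s
Subgeostrophic (V < V_g = 22 m/s), as expected around a low.
Converting: 19.3 m/s × 1.944 = 37.5 knots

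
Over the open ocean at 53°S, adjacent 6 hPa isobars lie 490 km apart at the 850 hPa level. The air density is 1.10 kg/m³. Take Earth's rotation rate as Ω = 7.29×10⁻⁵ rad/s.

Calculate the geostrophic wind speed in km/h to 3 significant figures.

34.4 km/h

Coriolis parameter at 53°S:
f = 2Ω sin φ = 2 × 7.29×10⁻⁵ × sin 53° = 1.16×10⁻⁴ s⁻¹
Pressure gradient: |∂P/∂n| = 600 Pa / 490000 m = 1.22×10⁻³ Pa/m
Geostrophic balance (pressure-gradient force = Coriolis force):
V_g = (1/(fρ)) |∂P/∂n| = 1.22×10⁻³ / (1.16×10⁻⁴ × 1.10) = 9.56 m/s
Converting: 9.56 m/s × 3.6 = 34.4 km/h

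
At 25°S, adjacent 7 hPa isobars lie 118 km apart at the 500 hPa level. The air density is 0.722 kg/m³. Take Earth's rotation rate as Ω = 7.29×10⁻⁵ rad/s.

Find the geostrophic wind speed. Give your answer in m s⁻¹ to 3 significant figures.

133 m s⁻¹

Coriolis parameter at 25°S:
f = 2Ω sin φ = 2 × 7.29×10⁻⁵ × sin 25° = 6.16×10⁻⁵ s⁻¹
Pressure gradient: |∂P/∂n| = 700 Pa / 118000 m = 5.93×10⁻³ Pa/m
Geostrophic balance (pressure-gradient force = Coriolis force):
V_g = (1/(fρ)) |∂P/∂n| = 5.93×10⁻³ / (6.16×10⁻⁵ × 0.722) = 133 m/s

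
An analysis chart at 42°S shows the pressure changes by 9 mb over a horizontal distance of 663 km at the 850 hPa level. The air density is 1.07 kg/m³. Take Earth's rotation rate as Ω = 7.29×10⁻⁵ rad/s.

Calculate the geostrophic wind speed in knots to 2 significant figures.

Coriolis parameter at 42°S:
f = 2Ω sin φ = 2 × 7.29×10⁻⁵ × sin 42° = 9.76×10⁻⁵ s⁻¹
Pressure gradient: |∂P/∂n| = 900 Pa / 663000 m = 1.36×10⁻³ Pa/m
Geostrophic balance (pressure-gradient force = Coriolis force):
V_g = (1/(fρ)) |∂P/∂n| = 1.36×10⁻³ / (9.76×10⁻⁵ × 1.07) = 13.0 m/s
Converting: 13.0 m/s × 1.944 = 25 knots

25 knots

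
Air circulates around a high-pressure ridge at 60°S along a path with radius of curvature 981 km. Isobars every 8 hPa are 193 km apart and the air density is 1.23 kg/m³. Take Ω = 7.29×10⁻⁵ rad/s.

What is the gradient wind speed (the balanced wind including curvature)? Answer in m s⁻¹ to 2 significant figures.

Coriolis parameter at 60°S:
f = 2Ω sin φ = 2 × 7.29×10⁻⁵ × sin 60° = 1.26×10⁻⁴ s⁻¹
Pressure gradient: |∂P/∂n| = 800 Pa / 193000 m = 4.15×10⁻³ Pa/m
Geostrophic speed: V_g = |∂P/∂n|/(fρ) = 4.15×10⁻³/(1.26×10⁻⁴ × 1.23) = 26.7 m/s
Around a high, pressure-gradient force acts outward with centrifugal, so Coriolis balances both:
fV = (1/ρ)|∂P/∂n| + V²/R  →  V² − fR·V + fR·V_g = 0
With fR = 1.26×10⁻⁴ × 981×10³ m = 124 m/s:
V = [fR − √((fR)² − 4 fR V_g)]/2 = [124 − √(124² − 4×124×26.7)]/2 = 38.9 m/s
Supergeostrophic (V > V_g = 26.7 m/s), as expected around a high.

39 m s⁻¹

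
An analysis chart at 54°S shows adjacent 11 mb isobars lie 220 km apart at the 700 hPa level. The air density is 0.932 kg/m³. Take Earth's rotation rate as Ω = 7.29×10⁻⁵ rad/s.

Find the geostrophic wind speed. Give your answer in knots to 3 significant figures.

Coriolis parameter at 54°S:
f = 2Ω sin φ = 2 × 7.29×10⁻⁵ × sin 54° = 1.18×10⁻⁴ s⁻¹
Pressure gradient: |∂P/∂n| = 1100 Pa / 220000 m = 5.00×10⁻³ Pa/m
Geostrophic balance (pressure-gradient force = Coriolis force):
V_g = (1/(fρ)) |∂P/∂n| = 5.00×10⁻³ / (1.18×10⁻⁴ × 0.932) = 45.5 m/s
Converting: 45.5 m/s × 1.944 = 88.4 knots

88.4 knots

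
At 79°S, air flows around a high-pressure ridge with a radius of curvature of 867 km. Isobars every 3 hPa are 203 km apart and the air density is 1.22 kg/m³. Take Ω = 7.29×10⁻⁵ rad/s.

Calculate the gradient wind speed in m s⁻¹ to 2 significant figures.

9.1 m s⁻¹

Coriolis parameter at 79°S:
f = 2Ω sin φ = 2 × 7.29×10⁻⁵ × sin 79° = 1.43×10⁻⁴ s⁻¹
Pressure gradient: |∂P/∂n| = 300 Pa / 203000 m = 1.48×10⁻³ Pa/m
Geostrophic speed: V_g = |∂P/∂n|/(fρ) = 1.48×10⁻³/(1.43×10⁻⁴ × 1.22) = 8.46 m/s
Around a high, pressure-gradient force acts outward with centrifugal, so Coriolis balances both:
fV = (1/ρ)|∂P/∂n| + V²/R  →  V² − fR·V + fR·V_g = 0
With fR = 1.43×10⁻⁴ × 867×10³ m = 124 m/s:
V = [fR − √((fR)² − 4 fR V_g)]/2 = [124 − √(124² − 4×124×8.46)]/2 = 9.14 m/s
Supergeostrophic (V > V_g = 8.46 m/s), as expected around a high.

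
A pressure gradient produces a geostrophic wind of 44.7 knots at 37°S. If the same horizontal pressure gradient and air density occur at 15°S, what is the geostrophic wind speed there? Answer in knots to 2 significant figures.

100 knots

With the same pressure gradient and density, V_g ∝ 1/f ∝ 1/sin φ.
V₂ = V₁ · sin φ₁ / sin φ₂ = 44.7 × sin 37° / sin 15°
V₂ = 44.7 × 0.6018/0.2588 = 100 knots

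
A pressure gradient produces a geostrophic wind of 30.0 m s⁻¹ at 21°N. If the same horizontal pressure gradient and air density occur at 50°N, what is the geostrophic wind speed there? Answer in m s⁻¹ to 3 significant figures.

With the same pressure gradient and density, V_g ∝ 1/f ∝ 1/sin φ.
V₂ = V₁ · sin φ₁ / sin φ₂ = 30.0 × sin 21° / sin 50°
V₂ = 30.0 × 0.3584/0.7660 = 14.0 m s⁻¹

14.0 m s⁻¹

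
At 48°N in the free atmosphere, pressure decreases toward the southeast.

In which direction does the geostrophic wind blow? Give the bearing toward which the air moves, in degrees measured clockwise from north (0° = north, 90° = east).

The pressure-gradient force points toward the southeast (bearing 135°).
Geostrophic balance: in the Northern Hemisphere the Coriolis force deflects motion to the right, so the geostrophic wind blows 90° to the right of the pressure-gradient force (low pressure on the left).
Rotating 135° by 90° clockwise gives 225° — the wind blows toward the southwest.

225°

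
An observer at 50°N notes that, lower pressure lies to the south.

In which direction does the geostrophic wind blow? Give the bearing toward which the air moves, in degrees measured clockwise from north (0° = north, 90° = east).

The pressure-gradient force points toward the south (bearing 180°).
Geostrophic balance: in the Northern Hemisphere the Coriolis force deflects motion to the right, so the geostrophic wind blows 90° to the right of the pressure-gradient force (low pressure on the left).
Rotating 180° by 90° clockwise gives 270° — the wind blows toward the west.

270°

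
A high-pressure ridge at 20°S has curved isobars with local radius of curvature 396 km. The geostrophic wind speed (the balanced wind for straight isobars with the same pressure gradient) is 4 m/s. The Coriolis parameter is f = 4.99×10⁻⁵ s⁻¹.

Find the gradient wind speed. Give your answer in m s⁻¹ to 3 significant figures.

5.57 m s⁻¹

Around a high, pressure-gradient force acts outward with centrifugal, so Coriolis balances both:
fV = (1/ρ)|∂P/∂n| + V²/R  →  V² − fR·V + fR·V_g = 0
With fR = 4.99×10⁻⁵ × 396×10³ m = 19.8 m/s:
V = [fR − √((fR)² − 4 fR V_g)]/2 = [19.8 − √(19.8² − 4×19.8×4)]/2 = 5.57 m/s
Supergeostrophic (V > V_g = 4 m/s), as expected around a high.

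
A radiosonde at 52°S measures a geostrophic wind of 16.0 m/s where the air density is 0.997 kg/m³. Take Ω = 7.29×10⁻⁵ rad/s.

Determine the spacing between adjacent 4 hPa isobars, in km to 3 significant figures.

218 km

Coriolis parameter at 52°S:
f = 2Ω sin φ = 2 × 7.29×10⁻⁵ × sin 52° = 1.15×10⁻⁴ s⁻¹
Geostrophic balance rearranged: |∂P/∂n| = f ρ V_g
|∂P/∂n| = 1.15×10⁻⁴ × 0.997 × 16.0 = 1.83×10⁻³ Pa/m
Isobar spacing: Δn = ΔP/|∂P/∂n| = 400 Pa / 1.83×10⁻³ Pa/m = 218250 m ≈ 218 km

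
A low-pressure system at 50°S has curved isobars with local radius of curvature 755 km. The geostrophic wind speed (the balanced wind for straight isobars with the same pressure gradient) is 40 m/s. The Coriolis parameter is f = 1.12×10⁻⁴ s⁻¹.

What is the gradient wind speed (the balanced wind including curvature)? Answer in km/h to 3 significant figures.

107 km/h

Around a low, centrifugal force acts outward with Coriolis, so pressure-gradient force balances both:
(1/ρ)|∂P/∂n| = fV + V²/R  →  V² + fR·V − fR·V_g = 0
With fR = 1.12×10⁻⁴ × 755×10³ m = 84.6 m/s:
V = [−fR + √((fR)² + 4 fR V_g)]/2 = [−84.6 + √(84.6² + 4×84.6×40)]/2 = 29.6 m/s
Subgeostrophic (V < V_g = 40 m/s), as expected around a low.
Converting: 29.6 m/s × 3.6 = 107 km/h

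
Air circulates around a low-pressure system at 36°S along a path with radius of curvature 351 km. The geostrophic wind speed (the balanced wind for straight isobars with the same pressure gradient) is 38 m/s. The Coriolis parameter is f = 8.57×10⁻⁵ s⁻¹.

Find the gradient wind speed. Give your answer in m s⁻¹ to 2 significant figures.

Around a low, centrifugal force acts outward with Coriolis, so pressure-gradient force balances both:
(1/ρ)|∂P/∂n| = fV + V²/R  →  V² + fR·V − fR·V_g = 0
With fR = 8.57×10⁻⁵ × 351×10³ m = 30.1 m/s:
V = [−fR + √((fR)² + 4 fR V_g)]/2 = [−30.1 + √(30.1² + 4×30.1×38)]/2 = 22 m/s
Subgeostrophic (V < V_g = 38 m/s), as expected around a low.

22 m s⁻¹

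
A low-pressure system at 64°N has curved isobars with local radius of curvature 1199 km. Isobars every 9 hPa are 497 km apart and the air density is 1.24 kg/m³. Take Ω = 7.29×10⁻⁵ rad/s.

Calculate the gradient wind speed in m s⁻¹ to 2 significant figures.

Coriolis parameter at 64°N:
f = 2Ω sin φ = 2 × 7.29×10⁻⁵ × sin 64° = 1.31×10⁻⁴ s⁻¹
Pressure gradient: |∂P/∂n| = 900 Pa / 497000 m = 1.81×10⁻³ Pa/m
Geostrophic speed: V_g = |∂P/∂n|/(fρ) = 1.81×10⁻³/(1.31×10⁻⁴ × 1.24) = 11.1 m/s
Around a low, centrifugal force acts outward with Coriolis, so pressure-gradient force balances both:
(1/ρ)|∂P/∂n| = fV + V²/R  →  V² + fR·V − fR·V_g = 0
With fR = 1.31×10⁻⁴ × 1199×10³ m = 157 m/s:
V = [−fR + √((fR)² + 4 fR V_g)]/2 = [−157 + √(157² + 4×157×11.1)]/2 = 10.4 m/s
Subgeostrophic (V < V_g = 11.1 m/s), as expected around a low.

10 m s⁻¹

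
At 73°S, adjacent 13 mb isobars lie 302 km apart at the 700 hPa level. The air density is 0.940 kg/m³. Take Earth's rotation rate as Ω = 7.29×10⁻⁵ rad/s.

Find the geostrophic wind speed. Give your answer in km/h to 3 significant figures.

118 km/h

Coriolis parameter at 73°S:
f = 2Ω sin φ = 2 × 7.29×10⁻⁵ × sin 73° = 1.39×10⁻⁴ s⁻¹
Pressure gradient: |∂P/∂n| = 1300 Pa / 302000 m = 4.30×10⁻³ Pa/m
Geostrophic balance (pressure-gradient force = Coriolis force):
V_g = (1/(fρ)) |∂P/∂n| = 4.30×10⁻³ / (1.39×10⁻⁴ × 0.940) = 32.8 m/s
Converting: 32.8 m/s × 3.6 = 118 km/h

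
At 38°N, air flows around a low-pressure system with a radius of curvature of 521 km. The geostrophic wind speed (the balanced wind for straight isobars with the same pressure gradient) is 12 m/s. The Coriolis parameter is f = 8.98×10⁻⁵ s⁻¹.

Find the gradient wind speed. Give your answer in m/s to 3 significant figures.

9.90 m/s

Around a low, centrifugal force acts outward with Coriolis, so pressure-gradient force balances both:
(1/ρ)|∂P/∂n| = fV + V²/R  →  V² + fR·V − fR·V_g = 0
With fR = 8.98×10⁻⁵ × 521×10³ m = 46.8 m/s:
V = [−fR + √((fR)² + 4 fR V_g)]/2 = [−46.8 + √(46.8² + 4×46.8×12)]/2 = 9.9 m/s
Subgeostrophic (V < V_g = 12 m/s), as expected around a low.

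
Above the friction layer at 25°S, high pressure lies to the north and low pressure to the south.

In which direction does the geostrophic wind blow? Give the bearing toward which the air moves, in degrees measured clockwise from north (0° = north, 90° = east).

The pressure-gradient force points toward the south (bearing 180°).
Geostrophic balance: in the Southern Hemisphere the Coriolis force deflects motion to the left, so the geostrophic wind blows 90° to the left of the pressure-gradient force (low pressure on the right).
Rotating 180° by 90° counterclockwise gives 090° — the wind blows toward the east.

090°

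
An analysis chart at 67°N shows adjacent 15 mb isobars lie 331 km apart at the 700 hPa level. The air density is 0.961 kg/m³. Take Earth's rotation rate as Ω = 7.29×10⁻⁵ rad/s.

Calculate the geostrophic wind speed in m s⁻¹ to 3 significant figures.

35.1 m s⁻¹

Coriolis parameter at 67°N:
f = 2Ω sin φ = 2 × 7.29×10⁻⁵ × sin 67° = 1.34×10⁻⁴ s⁻¹
Pressure gradient: |∂P/∂n| = 1500 Pa / 331000 m = 4.53×10⁻³ Pa/m
Geostrophic balance (pressure-gradient force = Coriolis force):
V_g = (1/(fρ)) |∂P/∂n| = 4.53×10⁻³ / (1.34×10⁻⁴ × 0.961) = 35.1 m/s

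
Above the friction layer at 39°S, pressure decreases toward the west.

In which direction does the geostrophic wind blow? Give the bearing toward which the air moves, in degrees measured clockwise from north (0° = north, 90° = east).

180°

The pressure-gradient force points toward the west (bearing 270°).
Geostrophic balance: in the Southern Hemisphere the Coriolis force deflects motion to the left, so the geostrophic wind blows 90° to the left of the pressure-gradient force (low pressure on the right).
Rotating 270° by 90° counterclockwise gives 180° — the wind blows toward the south.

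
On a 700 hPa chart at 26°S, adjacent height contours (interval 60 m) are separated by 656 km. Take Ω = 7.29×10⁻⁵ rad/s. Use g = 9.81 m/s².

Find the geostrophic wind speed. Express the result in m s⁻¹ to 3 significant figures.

Coriolis parameter at 26°S:
f = 2Ω sin φ = 2 × 7.29×10⁻⁵ × sin 26° = 6.39×10⁻⁵ s⁻¹
Height gradient: |∂Z/∂n| = 60 m / 656000 m = 9.15×10⁻⁵
On a pressure surface, geostrophic balance gives V_g = (g/f)|∂Z/∂n|:
V_g = 9.81 × 9.15×10⁻⁵ / 6.39×10⁻⁵ = 14.0 m/s

14.0 m s⁻¹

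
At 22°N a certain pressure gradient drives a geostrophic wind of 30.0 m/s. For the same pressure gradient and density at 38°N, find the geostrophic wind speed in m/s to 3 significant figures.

18.3 m/s

With the same pressure gradient and density, V_g ∝ 1/f ∝ 1/sin φ.
V₂ = V₁ · sin φ₁ / sin φ₂ = 30.0 × sin 22° / sin 38°
V₂ = 30.0 × 0.3746/0.6157 = 18.3 m/s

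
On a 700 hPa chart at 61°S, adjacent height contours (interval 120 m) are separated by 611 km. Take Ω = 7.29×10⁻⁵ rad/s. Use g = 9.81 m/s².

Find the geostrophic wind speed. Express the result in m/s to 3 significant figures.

Coriolis parameter at 61°S:
f = 2Ω sin φ = 2 × 7.29×10⁻⁵ × sin 61° = 1.28×10⁻⁴ s⁻¹
Height gradient: |∂Z/∂n| = 120 m / 611000 m = 1.96×10⁻⁴
On a pressure surface, geostrophic balance gives V_g = (g/f)|∂Z/∂n|:
V_g = 9.81 × 1.96×10⁻⁴ / 1.28×10⁻⁴ = 15.1 m/s

15.1 m/s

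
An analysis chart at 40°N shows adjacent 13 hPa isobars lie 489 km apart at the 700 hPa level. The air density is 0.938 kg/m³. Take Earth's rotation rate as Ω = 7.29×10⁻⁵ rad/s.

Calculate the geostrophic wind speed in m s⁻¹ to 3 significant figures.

30.2 m s⁻¹

Coriolis parameter at 40°N:
f = 2Ω sin φ = 2 × 7.29×10⁻⁵ × sin 40° = 9.37×10⁻⁵ s⁻¹
Pressure gradient: |∂P/∂n| = 1300 Pa / 489000 m = 2.66×10⁻³ Pa/m
Geostrophic balance (pressure-gradient force = Coriolis force):
V_g = (1/(fρ)) |∂P/∂n| = 2.66×10⁻³ / (9.37×10⁻⁵ × 0.938) = 30.2 m/s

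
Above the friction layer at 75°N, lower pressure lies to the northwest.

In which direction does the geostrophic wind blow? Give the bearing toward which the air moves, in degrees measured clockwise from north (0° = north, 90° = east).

The pressure-gradient force points toward the northwest (bearing 315°).
Geostrophic balance: in the Northern Hemisphere the Coriolis force deflects motion to the right, so the geostrophic wind blows 90° to the right of the pressure-gradient force (low pressure on the left).
Rotating 315° by 90° clockwise gives 045° — the wind blows toward the northeast.

045°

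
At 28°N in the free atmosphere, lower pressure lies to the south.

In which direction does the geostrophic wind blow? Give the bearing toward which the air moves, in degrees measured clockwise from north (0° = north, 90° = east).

270°

The pressure-gradient force points toward the south (bearing 180°).
Geostrophic balance: in the Northern Hemisphere the Coriolis force deflects motion to the right, so the geostrophic wind blows 90° to the right of the pressure-gradient force (low pressure on the left).
Rotating 180° by 90° clockwise gives 270° — the wind blows toward the west.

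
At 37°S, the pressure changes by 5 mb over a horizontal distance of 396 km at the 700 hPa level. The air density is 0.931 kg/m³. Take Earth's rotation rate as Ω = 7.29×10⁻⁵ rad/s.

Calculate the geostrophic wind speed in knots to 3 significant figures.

30.0 knots

Coriolis parameter at 37°S:
f = 2Ω sin φ = 2 × 7.29×10⁻⁵ × sin 37° = 8.77×10⁻⁵ s⁻¹
Pressure gradient: |∂P/∂n| = 500 Pa / 396000 m = 1.26×10⁻³ Pa/m
Geostrophic balance (pressure-gradient force = Coriolis force):
V_g = (1/(fρ)) |∂P/∂n| = 1.26×10⁻³ / (8.77×10⁻⁵ × 0.931) = 15.5 m/s
Converting: 15.5 m/s × 1.944 = 30.0 knots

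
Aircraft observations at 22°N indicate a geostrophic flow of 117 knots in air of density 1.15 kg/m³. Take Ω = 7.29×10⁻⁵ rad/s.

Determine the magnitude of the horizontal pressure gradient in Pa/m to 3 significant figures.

3.78×10⁻³ Pa/m

Coriolis parameter at 22°N:
f = 2Ω sin φ = 2 × 7.29×10⁻⁵ × sin 22° = 5.46×10⁻⁵ s⁻¹
Wind speed in SI: 117 knots = 60.2 m/s
Geostrophic balance rearranged: |∂P/∂n| = f ρ V_g
|∂P/∂n| = 5.46×10⁻⁵ × 1.15 × 60.2 = 3.78×10⁻³ Pa/m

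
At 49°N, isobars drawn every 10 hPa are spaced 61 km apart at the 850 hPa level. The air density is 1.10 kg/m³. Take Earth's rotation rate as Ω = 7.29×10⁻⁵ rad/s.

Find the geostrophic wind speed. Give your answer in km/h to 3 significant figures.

488 km/h

Coriolis parameter at 49°N:
f = 2Ω sin φ = 2 × 7.29×10⁻⁵ × sin 49° = 1.10×10⁻⁴ s⁻¹
Pressure gradient: |∂P/∂n| = 1000 Pa / 61000 m = 1.64×10⁻² Pa/m
Geostrophic balance (pressure-gradient force = Coriolis force):
V_g = (1/(fρ)) |∂P/∂n| = 1.64×10⁻² / (1.10×10⁻⁴ × 1.10) = 135 m/s
Converting: 135 m/s × 3.6 = 488 km/h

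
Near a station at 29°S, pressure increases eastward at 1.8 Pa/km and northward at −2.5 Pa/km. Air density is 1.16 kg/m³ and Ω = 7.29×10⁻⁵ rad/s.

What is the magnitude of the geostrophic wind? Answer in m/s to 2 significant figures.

38 m/s

Coriolis parameter at 29°S:
f = 2Ω sin φ = 2 × 7.29×10⁻⁵ × sin 29° = 7.07×10⁻⁵ s⁻¹
In the Southern Hemisphere f is negative: f = −7.07×10⁻⁵ s⁻¹.
Component geostrophic relations (x east, y north):
u_g = −(1/(fρ)) ∂P/∂y,  v_g = (1/(fρ)) ∂P/∂x
u_g = −(−2.5×10⁻³)/(−7.07×10⁻⁵ × 1.16) = −30.5 m/s;  v_g = (1.8×10⁻³)/(−7.07×10⁻⁵ × 1.16) = −22.0 m/s
|V_g| = √(u_g² + v_g²) = 37.6 m/s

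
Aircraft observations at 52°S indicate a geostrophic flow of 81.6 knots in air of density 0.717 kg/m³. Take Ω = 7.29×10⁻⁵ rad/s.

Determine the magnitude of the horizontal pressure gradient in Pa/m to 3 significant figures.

Coriolis parameter at 52°S:
f = 2Ω sin φ = 2 × 7.29×10⁻⁵ × sin 52° = 1.15×10⁻⁴ s⁻¹
Wind speed in SI: 81.6 knots = 42.0 m/s
Geostrophic balance rearranged: |∂P/∂n| = f ρ V_g
|∂P/∂n| = 1.15×10⁻⁴ × 0.717 × 42.0 = 3.46×10⁻³ Pa/m

3.46×10⁻³ Pa/m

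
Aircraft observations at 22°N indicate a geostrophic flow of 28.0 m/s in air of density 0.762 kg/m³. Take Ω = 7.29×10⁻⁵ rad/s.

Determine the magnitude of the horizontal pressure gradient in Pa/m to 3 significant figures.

1.17×10⁻³ Pa/m

Coriolis parameter at 22°N:
f = 2Ω sin φ = 2 × 7.29×10⁻⁵ × sin 22° = 5.46×10⁻⁵ s⁻¹
Geostrophic balance rearranged: |∂P/∂n| = f ρ V_g
|∂P/∂n| = 5.46×10⁻⁵ × 0.762 × 28.0 = 1.17×10⁻³ Pa/m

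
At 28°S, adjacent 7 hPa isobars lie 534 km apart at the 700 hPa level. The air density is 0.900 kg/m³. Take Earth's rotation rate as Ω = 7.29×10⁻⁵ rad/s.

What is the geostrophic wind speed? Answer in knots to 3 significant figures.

41.4 knots

Coriolis parameter at 28°S:
f = 2Ω sin φ = 2 × 7.29×10⁻⁵ × sin 28° = 6.84×10⁻⁵ s⁻¹
Pressure gradient: |∂P/∂n| = 700 Pa / 534000 m = 1.31×10⁻³ Pa/m
Geostrophic balance (pressure-gradient force = Coriolis force):
V_g = (1/(fρ)) |∂P/∂n| = 1.31×10⁻³ / (6.84×10⁻⁵ × 0.900) = 21.3 m/s
Converting: 21.3 m/s × 1.944 = 41.4 knots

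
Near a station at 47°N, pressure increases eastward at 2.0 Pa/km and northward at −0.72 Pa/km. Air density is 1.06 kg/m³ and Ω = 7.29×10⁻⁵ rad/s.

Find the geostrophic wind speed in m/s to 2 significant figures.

19 m/s

Coriolis parameter at 47°N:
f = 2Ω sin φ = 2 × 7.29×10⁻⁵ × sin 47° = 1.07×10⁻⁴ s⁻¹
Component geostrophic relations (x east, y north):
u_g = −(1/(fρ)) ∂P/∂y,  v_g = (1/(fρ)) ∂P/∂x
u_g = −(−0.72×10⁻³)/(1.07×10⁻⁴ × 1.06) = 6.37 m/s;  v_g = (2.0×10⁻³)/(1.07×10⁻⁴ × 1.06) = 17.7 m/s
|V_g| = √(u_g² + v_g²) = 18.8 m/s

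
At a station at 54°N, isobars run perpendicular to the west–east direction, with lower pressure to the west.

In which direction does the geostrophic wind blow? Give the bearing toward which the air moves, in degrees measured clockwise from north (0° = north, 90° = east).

The pressure-gradient force points toward the west (bearing 270°).
Geostrophic balance: in the Northern Hemisphere the Coriolis force deflects motion to the right, so the geostrophic wind blows 90° to the right of the pressure-gradient force (low pressure on the left).
Rotating 270° by 90° clockwise gives 000° — the wind blows toward the north.

000°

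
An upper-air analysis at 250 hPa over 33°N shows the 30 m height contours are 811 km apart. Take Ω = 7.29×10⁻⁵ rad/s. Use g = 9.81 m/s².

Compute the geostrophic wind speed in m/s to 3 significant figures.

4.57 m/s

Coriolis parameter at 33°N:
f = 2Ω sin φ = 2 × 7.29×10⁻⁵ × sin 33° = 7.94×10⁻⁵ s⁻¹
Height gradient: |∂Z/∂n| = 30 m / 811000 m = 3.70×10⁻⁵
On a pressure surface, geostrophic balance gives V_g = (g/f)|∂Z/∂n|:
V_g = 9.81 × 3.70×10⁻⁵ / 7.94×10⁻⁵ = 4.57 m/s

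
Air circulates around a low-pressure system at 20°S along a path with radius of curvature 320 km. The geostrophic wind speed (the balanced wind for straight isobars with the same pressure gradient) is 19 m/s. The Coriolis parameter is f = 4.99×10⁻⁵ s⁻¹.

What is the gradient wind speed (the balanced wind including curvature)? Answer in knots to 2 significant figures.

Around a low, centrifugal force acts outward with Coriolis, so pressure-gradient force balances both:
(1/ρ)|∂P/∂n| = fV + V²/R  →  V² + fR·V − fR·V_g = 0
With fR = 4.99×10⁻⁵ × 320×10³ m = 16.0 m/s:
V = [−fR + √((fR)² + 4 fR V_g)]/2 = [−16.0 + √(16.0² + 4×16.0×19)]/2 = 11.2 m/s
Subgeostrophic (V < V_g = 19 m/s), as expected around a low.
Converting: 11.2 m/s × 1.944 = 22 knots

22 knots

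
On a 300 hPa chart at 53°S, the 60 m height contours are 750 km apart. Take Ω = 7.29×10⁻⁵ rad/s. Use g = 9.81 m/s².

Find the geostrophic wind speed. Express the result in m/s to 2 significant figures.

6.7 m/s

Coriolis parameter at 53°S:
f = 2Ω sin φ = 2 × 7.29×10⁻⁵ × sin 53° = 1.16×10⁻⁴ s⁻¹
Height gradient: |∂Z/∂n| = 60 m / 750000 m = 8.00×10⁻⁵
On a pressure surface, geostrophic balance gives V_g = (g/f)|∂Z/∂n|:
V_g = 9.81 × 8.00×10⁻⁵ / 1.16×10⁻⁴ = 6.74 m/s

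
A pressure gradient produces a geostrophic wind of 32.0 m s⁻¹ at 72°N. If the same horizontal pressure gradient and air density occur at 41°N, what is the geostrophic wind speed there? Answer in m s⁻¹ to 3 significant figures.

46.4 m s⁻¹

With the same pressure gradient and density, V_g ∝ 1/f ∝ 1/sin φ.
V₂ = V₁ · sin φ₁ / sin φ₂ = 32.0 × sin 72° / sin 41°
V₂ = 32.0 × 0.9511/0.6561 = 46.4 m s⁻¹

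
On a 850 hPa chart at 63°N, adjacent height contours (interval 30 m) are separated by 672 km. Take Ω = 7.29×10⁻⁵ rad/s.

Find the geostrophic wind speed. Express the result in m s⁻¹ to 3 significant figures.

Coriolis parameter at 63°N:
f = 2Ω sin φ = 2 × 7.29×10⁻⁵ × sin 63° = 1.30×10⁻⁴ s⁻¹
Height gradient: |∂Z/∂n| = 30 m / 672000 m = 4.46×10⁻⁵
On a pressure surface, geostrophic balance gives V_g = (g/f)|∂Z/∂n|:
V_g = 9.81 × 4.46×10⁻⁵ / 1.30×10⁻⁴ = 3.37 m/s

3.37 m s⁻¹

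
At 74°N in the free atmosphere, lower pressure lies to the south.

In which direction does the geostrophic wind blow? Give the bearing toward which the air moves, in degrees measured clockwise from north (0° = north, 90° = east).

270°

The pressure-gradient force points toward the south (bearing 180°).
Geostrophic balance: in the Northern Hemisphere the Coriolis force deflects motion to the right, so the geostrophic wind blows 90° to the right of the pressure-gradient force (low pressure on the left).
Rotating 180° by 90° clockwise gives 270° — the wind blows toward the west.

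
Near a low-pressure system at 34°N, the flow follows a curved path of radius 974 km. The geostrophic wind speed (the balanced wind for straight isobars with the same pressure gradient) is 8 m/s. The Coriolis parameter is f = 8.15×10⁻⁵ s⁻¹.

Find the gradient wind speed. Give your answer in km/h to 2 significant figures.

Around a low, centrifugal force acts outward with Coriolis, so pressure-gradient force balances both:
(1/ρ)|∂P/∂n| = fV + V²/R  →  V² + fR·V − fR·V_g = 0
With fR = 8.15×10⁻⁵ × 974×10³ m = 79.4 m/s:
V = [−fR + √((fR)² + 4 fR V_g)]/2 = [−79.4 + √(79.4² + 4×79.4×8)]/2 = 7.32 m/s
Subgeostrophic (V < V_g = 8 m/s), as expected around a low.
Converting: 7.32 m/s × 3.6 = 26 km/h

26 km/h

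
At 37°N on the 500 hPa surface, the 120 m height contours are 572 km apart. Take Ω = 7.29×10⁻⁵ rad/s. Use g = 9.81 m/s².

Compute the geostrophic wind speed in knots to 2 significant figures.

Coriolis parameter at 37°N:
f = 2Ω sin φ = 2 × 7.29×10⁻⁵ × sin 37° = 8.77×10⁻⁵ s⁻¹
Height gradient: |∂Z/∂n| = 120 m / 572000 m = 2.10×10⁻⁴
On a pressure surface, geostrophic balance gives V_g = (g/f)|∂Z/∂n|:
V_g = 9.81 × 2.10×10⁻⁴ / 8.77×10⁻⁵ = 23.5 m/s
Converting: 23.5 m/s × 1.944 = 46 knots

46 knots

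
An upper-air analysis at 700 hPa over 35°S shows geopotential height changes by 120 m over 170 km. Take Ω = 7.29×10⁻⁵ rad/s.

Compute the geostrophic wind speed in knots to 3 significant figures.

161 knots

Coriolis parameter at 35°S:
f = 2Ω sin φ = 2 × 7.29×10⁻⁵ × sin 35° = 8.36×10⁻⁵ s⁻¹
Height gradient: |∂Z/∂n| = 120 m / 170000 m = 7.06×10⁻⁴
On a pressure surface, geostrophic balance gives V_g = (g/f)|∂Z/∂n|:
V_g = 9.81 × 7.06×10⁻⁴ / 8.36×10⁻⁵ = 82.8 m/s
Converting: 82.8 m/s × 1.944 = 161 knots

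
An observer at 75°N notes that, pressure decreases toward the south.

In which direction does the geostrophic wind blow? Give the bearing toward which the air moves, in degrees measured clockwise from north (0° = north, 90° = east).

270°

The pressure-gradient force points toward the south (bearing 180°).
Geostrophic balance: in the Northern Hemisphere the Coriolis force deflects motion to the right, so the geostrophic wind blows 90° to the right of the pressure-gradient force (low pressure on the left).
Rotating 180° by 90° clockwise gives 270° — the wind blows toward the west.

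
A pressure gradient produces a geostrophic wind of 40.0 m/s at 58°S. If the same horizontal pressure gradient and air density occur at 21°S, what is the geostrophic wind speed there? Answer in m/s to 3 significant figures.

With the same pressure gradient and density, V_g ∝ 1/f ∝ 1/sin φ.
V₂ = V₁ · sin φ₁ / sin φ₂ = 40.0 × sin 58° / sin 21°
V₂ = 40.0 × 0.8480/0.3584 = 94.7 m/s

94.7 m/s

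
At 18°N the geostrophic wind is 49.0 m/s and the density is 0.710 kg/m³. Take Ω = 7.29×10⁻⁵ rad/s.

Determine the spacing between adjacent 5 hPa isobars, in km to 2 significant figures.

Coriolis parameter at 18°N:
f = 2Ω sin φ = 2 × 7.29×10⁻⁵ × sin 18° = 4.51×10⁻⁵ s⁻¹
Geostrophic balance rearranged: |∂P/∂n| = f ρ V_g
|∂P/∂n| = 4.51×10⁻⁵ × 0.710 × 49.0 = 1.57×10⁻³ Pa/m
Isobar spacing: Δn = ΔP/|∂P/∂n| = 500 Pa / 1.57×10⁻³ Pa/m = 318989 m ≈ 320 km

320 km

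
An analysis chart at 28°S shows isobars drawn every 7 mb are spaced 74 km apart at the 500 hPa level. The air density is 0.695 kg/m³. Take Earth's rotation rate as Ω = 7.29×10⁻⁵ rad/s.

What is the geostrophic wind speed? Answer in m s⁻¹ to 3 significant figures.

199 m s⁻¹

Coriolis parameter at 28°S:
f = 2Ω sin φ = 2 × 7.29×10⁻⁵ × sin 28° = 6.84×10⁻⁵ s⁻¹
Pressure gradient: |∂P/∂n| = 700 Pa / 74000 m = 9.46×10⁻³ Pa/m
Geostrophic balance (pressure-gradient force = Coriolis force):
V_g = (1/(fρ)) |∂P/∂n| = 9.46×10⁻³ / (6.84×10⁻⁵ × 0.695) = 199 m/s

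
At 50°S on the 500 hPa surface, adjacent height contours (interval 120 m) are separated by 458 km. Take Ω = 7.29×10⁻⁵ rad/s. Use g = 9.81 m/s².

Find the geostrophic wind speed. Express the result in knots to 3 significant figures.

Coriolis parameter at 50°S:
f = 2Ω sin φ = 2 × 7.29×10⁻⁵ × sin 50° = 1.12×10⁻⁴ s⁻¹
Height gradient: |∂Z/∂n| = 120 m / 458000 m = 2.62×10⁻⁴
On a pressure surface, geostrophic balance gives V_g = (g/f)|∂Z/∂n|:
V_g = 9.81 × 2.62×10⁻⁴ / 1.12×10⁻⁴ = 23.0 m/s
Converting: 23.0 m/s × 1.944 = 44.7 knots

44.7 knots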